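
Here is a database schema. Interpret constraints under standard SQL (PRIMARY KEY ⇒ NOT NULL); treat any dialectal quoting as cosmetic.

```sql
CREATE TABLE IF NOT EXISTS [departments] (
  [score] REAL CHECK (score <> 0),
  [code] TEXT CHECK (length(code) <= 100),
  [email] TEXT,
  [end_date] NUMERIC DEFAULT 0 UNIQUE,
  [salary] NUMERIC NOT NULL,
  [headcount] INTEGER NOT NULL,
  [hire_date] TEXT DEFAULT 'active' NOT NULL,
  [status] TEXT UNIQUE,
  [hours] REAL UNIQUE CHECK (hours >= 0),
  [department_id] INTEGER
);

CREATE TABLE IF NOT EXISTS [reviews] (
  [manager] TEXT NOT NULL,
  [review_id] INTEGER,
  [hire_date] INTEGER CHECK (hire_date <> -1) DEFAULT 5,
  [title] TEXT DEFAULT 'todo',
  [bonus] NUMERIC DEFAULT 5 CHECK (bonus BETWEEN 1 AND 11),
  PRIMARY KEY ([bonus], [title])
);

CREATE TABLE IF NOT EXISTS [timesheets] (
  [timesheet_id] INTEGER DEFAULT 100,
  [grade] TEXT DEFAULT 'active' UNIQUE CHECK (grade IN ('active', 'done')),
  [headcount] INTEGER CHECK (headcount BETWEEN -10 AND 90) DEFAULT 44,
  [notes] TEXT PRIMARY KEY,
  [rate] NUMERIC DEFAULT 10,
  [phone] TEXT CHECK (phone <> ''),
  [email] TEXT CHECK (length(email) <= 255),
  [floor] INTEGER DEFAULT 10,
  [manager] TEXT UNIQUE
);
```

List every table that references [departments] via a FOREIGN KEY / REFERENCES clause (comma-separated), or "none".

none

No REFERENCES clause anywhere in the schema names departments.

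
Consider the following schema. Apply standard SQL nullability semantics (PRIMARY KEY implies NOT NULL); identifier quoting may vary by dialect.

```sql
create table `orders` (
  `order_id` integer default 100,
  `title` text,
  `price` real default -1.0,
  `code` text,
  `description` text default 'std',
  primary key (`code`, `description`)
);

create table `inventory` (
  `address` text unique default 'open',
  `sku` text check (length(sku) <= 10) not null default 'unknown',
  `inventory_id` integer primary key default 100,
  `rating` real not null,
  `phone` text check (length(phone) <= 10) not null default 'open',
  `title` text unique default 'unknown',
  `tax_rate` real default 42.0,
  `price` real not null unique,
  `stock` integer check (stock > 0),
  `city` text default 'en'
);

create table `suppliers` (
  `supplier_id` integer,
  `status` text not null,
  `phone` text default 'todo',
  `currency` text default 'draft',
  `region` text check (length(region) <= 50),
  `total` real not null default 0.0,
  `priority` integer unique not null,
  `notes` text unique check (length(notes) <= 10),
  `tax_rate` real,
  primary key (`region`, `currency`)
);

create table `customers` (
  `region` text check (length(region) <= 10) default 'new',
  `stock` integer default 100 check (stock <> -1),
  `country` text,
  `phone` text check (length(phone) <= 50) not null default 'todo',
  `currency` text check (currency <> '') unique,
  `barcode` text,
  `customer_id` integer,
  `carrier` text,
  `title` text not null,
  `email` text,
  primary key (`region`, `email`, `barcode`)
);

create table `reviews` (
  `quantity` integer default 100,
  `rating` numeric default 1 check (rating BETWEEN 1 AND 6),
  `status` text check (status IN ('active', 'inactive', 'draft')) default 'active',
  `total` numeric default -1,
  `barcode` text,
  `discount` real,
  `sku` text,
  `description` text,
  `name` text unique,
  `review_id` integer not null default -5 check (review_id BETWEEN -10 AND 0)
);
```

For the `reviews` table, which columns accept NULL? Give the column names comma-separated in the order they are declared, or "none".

quantity, rating, status, total, barcode, discount, sku, description, name

- quantity: DEFAULT only fills an omitted column; an explicit NULL is still allowed → nullable.
- rating: CHECK does not forbid NULL (a CHECK constraint passes when its expression is NULL) → nullable.
- status: CHECK does not forbid NULL (a CHECK constraint passes when its expression is NULL) → nullable.
- total: DEFAULT only fills an omitted column; an explicit NULL is still allowed → nullable.
- barcode: no NOT NULL constraint applies → nullable.
- discount: no NOT NULL constraint applies → nullable.
- sku: no NOT NULL constraint applies → nullable.
- description: no NOT NULL constraint applies → nullable.
- name: UNIQUE does not imply NOT NULL → nullable.
- review_id: declared NOT NULL → not nullable.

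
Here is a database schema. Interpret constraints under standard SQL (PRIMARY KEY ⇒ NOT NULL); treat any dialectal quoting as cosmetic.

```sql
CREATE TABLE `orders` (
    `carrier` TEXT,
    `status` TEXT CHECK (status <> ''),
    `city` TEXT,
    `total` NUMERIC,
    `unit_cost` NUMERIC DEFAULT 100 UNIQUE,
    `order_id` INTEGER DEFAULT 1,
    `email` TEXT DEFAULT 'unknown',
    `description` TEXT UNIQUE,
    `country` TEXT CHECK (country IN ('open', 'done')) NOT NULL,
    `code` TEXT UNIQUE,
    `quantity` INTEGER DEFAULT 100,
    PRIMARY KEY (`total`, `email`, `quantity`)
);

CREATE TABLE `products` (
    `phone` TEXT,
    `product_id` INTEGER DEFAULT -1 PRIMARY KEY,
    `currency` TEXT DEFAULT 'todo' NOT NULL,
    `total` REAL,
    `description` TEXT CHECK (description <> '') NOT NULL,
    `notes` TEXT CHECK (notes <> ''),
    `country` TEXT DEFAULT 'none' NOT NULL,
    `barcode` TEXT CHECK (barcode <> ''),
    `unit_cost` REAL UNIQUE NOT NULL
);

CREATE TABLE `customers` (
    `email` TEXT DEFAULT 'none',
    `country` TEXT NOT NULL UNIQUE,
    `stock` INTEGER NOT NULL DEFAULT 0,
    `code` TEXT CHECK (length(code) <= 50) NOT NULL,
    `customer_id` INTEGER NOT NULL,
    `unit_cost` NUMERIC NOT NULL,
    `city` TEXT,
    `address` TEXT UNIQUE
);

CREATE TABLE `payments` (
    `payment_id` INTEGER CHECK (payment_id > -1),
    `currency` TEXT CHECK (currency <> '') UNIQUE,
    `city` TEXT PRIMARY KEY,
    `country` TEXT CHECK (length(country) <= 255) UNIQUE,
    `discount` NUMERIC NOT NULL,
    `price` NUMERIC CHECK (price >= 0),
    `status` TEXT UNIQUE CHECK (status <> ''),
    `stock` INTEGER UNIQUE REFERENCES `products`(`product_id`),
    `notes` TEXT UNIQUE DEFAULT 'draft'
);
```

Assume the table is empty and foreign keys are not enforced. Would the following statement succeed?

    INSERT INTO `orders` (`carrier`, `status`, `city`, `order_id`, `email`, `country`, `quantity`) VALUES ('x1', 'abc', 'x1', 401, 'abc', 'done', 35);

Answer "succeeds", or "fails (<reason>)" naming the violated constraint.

fails (NOT NULL on total)

total is omitted from the column list and has no DEFAULT, so it would receive NULL.
But total is part of the PRIMARY KEY (implied NOT NULL).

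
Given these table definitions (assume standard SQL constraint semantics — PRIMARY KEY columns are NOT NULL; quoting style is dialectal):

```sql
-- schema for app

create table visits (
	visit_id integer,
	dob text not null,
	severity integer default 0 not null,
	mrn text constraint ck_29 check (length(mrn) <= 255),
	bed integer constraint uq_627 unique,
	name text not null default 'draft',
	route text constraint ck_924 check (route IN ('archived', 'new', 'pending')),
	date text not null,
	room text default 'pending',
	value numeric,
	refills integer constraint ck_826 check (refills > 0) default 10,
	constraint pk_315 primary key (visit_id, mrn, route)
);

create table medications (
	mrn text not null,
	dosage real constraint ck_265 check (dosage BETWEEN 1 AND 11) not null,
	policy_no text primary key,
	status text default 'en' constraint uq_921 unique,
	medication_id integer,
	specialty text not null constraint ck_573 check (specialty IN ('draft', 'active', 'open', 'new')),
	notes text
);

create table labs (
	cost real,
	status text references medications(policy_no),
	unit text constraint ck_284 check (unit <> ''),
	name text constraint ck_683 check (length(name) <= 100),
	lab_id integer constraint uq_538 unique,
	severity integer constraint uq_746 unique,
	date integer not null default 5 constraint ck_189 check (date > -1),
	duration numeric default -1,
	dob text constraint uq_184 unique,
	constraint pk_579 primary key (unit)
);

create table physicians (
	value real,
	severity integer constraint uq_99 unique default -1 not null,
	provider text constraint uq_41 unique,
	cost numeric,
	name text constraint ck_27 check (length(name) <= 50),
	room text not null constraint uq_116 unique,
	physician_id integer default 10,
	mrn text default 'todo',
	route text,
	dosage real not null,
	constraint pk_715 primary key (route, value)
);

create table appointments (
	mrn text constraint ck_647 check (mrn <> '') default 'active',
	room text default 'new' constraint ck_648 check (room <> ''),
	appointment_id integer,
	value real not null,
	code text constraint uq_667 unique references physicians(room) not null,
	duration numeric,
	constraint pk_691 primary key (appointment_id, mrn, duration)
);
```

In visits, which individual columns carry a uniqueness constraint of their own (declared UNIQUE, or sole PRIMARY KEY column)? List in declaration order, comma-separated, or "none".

bed

- visit_id: part of a composite PRIMARY KEY — only the tuple is unique, not this column on its own.
- dob: no UNIQUE or single-column PK constraint.
- severity: no UNIQUE or single-column PK constraint.
- mrn: part of a composite PRIMARY KEY — only the tuple is unique, not this column on its own.
- bed: declared UNIQUE → unique.
- name: no UNIQUE or single-column PK constraint.
- route: part of a composite PRIMARY KEY — only the tuple is unique, not this column on its own.
- date: no UNIQUE or single-column PK constraint.
- room: no UNIQUE or single-column PK constraint.
- value: no UNIQUE or single-column PK constraint.
- refills: no UNIQUE or single-column PK constraint.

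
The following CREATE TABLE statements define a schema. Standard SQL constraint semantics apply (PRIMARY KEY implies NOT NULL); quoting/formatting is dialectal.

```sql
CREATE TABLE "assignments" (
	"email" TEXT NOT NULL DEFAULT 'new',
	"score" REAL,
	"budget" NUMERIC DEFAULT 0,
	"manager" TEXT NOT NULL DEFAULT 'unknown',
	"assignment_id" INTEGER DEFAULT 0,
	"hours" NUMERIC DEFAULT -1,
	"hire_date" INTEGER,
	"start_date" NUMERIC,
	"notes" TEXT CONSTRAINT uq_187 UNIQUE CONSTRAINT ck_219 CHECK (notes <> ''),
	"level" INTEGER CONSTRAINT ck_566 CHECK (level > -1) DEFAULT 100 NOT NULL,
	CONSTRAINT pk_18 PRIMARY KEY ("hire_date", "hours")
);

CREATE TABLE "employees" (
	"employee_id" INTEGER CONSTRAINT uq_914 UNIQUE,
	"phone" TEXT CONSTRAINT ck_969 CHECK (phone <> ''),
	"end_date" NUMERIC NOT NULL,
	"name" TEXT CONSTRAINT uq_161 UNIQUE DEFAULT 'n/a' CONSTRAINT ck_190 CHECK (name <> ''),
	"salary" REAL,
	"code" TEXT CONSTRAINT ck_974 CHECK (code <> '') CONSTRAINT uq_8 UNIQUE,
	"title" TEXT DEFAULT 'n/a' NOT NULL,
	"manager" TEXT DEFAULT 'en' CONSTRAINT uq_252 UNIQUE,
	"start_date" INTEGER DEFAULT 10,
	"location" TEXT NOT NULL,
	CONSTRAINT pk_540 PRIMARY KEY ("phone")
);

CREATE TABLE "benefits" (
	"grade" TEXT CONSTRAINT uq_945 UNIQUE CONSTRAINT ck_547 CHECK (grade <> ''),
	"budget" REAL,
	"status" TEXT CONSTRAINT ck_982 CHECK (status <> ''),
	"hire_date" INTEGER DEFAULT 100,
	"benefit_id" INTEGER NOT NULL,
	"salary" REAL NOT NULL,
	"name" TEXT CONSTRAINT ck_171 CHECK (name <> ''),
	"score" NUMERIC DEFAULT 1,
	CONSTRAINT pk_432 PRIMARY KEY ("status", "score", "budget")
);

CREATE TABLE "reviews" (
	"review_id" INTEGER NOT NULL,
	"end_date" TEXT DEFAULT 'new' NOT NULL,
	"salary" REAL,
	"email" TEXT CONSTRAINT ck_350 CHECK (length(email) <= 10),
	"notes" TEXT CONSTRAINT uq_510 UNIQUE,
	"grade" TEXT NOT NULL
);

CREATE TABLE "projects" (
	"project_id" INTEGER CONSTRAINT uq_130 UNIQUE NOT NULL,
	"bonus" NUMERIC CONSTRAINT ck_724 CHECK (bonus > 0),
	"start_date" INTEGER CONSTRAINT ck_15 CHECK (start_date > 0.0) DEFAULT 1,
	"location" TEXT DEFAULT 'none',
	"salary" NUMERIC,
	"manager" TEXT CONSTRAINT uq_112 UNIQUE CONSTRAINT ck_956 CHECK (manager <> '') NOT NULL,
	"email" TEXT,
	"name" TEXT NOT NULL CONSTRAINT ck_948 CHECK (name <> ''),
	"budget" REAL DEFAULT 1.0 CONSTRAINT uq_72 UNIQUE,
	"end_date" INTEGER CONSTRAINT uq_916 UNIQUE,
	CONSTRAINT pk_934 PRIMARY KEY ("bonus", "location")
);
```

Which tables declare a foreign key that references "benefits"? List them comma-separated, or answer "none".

No REFERENCES clause anywhere in the schema names benefits.

none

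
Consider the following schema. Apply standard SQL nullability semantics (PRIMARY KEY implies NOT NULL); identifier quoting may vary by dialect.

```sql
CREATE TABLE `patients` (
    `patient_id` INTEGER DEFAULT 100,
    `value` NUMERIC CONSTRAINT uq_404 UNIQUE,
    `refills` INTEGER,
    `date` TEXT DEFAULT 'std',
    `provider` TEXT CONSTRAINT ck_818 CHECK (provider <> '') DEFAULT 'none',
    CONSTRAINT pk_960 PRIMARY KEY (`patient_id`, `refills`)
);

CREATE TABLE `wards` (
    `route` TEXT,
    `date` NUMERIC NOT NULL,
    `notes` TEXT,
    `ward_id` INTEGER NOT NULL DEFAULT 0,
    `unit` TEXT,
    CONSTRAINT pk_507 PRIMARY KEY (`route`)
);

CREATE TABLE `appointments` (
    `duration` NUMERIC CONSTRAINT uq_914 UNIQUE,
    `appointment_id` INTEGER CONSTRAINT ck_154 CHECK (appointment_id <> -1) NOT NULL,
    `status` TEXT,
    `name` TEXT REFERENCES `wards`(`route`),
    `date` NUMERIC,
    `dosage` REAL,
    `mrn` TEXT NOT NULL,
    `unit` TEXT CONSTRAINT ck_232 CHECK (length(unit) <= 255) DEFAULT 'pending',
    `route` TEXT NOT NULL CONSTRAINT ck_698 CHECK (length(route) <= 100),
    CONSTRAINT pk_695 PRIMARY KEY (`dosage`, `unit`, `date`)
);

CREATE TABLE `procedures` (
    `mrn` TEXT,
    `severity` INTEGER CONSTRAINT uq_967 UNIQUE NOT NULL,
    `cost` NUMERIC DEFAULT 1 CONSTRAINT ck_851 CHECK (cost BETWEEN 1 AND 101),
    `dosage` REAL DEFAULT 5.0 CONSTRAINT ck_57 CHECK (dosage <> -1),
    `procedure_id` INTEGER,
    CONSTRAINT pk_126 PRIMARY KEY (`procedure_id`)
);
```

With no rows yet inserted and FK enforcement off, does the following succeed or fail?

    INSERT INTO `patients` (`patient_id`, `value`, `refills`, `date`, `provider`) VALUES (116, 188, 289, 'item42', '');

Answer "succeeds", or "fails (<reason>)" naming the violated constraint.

The value '' for provider violates CHECK (provider <> '').

fails (CHECK on provider)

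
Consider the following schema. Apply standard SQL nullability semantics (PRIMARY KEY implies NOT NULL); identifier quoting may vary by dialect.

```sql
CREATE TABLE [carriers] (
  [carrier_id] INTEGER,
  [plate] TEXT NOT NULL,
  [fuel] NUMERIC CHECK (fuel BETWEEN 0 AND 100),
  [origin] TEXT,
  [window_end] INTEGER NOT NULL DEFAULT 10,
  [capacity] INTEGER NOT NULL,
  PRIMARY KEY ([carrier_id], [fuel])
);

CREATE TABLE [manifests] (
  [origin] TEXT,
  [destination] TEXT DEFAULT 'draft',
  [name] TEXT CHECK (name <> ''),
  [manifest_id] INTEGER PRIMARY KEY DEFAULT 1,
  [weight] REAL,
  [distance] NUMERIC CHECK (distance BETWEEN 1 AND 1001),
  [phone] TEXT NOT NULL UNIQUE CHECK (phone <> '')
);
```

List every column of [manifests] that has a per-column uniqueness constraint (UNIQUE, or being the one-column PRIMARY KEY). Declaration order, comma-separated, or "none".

- origin: no UNIQUE or single-column PK constraint.
- destination: no UNIQUE or single-column PK constraint.
- name: no UNIQUE or single-column PK constraint.
- manifest_id: single-column PRIMARY KEY → unique.
- weight: no UNIQUE or single-column PK constraint.
- distance: no UNIQUE or single-column PK constraint.
- phone: declared UNIQUE → unique.

manifest_id, phone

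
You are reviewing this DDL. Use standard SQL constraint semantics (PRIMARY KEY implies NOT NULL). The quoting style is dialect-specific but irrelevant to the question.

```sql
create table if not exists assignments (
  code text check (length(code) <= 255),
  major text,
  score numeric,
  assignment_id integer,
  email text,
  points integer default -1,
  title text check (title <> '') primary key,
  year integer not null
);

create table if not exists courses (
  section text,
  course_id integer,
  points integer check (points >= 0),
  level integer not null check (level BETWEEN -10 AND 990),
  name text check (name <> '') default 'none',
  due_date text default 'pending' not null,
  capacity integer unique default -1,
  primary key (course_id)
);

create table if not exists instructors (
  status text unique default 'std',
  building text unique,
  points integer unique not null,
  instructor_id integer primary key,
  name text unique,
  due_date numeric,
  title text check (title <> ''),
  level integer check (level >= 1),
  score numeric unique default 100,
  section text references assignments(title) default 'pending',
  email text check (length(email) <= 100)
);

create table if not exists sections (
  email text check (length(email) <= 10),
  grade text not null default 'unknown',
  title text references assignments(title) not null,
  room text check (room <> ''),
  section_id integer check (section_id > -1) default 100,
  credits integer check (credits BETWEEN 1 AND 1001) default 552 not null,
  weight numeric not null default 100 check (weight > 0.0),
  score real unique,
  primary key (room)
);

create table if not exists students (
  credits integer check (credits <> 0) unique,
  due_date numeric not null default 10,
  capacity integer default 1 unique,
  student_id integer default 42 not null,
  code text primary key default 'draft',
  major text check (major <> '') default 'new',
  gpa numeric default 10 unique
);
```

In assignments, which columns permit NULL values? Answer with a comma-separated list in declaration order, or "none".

code, major, score, assignment_id, email, points

- code: CHECK does not forbid NULL (a CHECK constraint passes when its expression is NULL) → nullable.
- major: no NOT NULL constraint applies → nullable.
- score: no NOT NULL constraint applies → nullable.
- assignment_id: no NOT NULL constraint applies → nullable.
- email: no NOT NULL constraint applies → nullable.
- points: DEFAULT only fills an omitted column; an explicit NULL is still allowed → nullable.
- title: part of the PRIMARY KEY, which implies NOT NULL → not nullable.
- year: declared NOT NULL → not nullable.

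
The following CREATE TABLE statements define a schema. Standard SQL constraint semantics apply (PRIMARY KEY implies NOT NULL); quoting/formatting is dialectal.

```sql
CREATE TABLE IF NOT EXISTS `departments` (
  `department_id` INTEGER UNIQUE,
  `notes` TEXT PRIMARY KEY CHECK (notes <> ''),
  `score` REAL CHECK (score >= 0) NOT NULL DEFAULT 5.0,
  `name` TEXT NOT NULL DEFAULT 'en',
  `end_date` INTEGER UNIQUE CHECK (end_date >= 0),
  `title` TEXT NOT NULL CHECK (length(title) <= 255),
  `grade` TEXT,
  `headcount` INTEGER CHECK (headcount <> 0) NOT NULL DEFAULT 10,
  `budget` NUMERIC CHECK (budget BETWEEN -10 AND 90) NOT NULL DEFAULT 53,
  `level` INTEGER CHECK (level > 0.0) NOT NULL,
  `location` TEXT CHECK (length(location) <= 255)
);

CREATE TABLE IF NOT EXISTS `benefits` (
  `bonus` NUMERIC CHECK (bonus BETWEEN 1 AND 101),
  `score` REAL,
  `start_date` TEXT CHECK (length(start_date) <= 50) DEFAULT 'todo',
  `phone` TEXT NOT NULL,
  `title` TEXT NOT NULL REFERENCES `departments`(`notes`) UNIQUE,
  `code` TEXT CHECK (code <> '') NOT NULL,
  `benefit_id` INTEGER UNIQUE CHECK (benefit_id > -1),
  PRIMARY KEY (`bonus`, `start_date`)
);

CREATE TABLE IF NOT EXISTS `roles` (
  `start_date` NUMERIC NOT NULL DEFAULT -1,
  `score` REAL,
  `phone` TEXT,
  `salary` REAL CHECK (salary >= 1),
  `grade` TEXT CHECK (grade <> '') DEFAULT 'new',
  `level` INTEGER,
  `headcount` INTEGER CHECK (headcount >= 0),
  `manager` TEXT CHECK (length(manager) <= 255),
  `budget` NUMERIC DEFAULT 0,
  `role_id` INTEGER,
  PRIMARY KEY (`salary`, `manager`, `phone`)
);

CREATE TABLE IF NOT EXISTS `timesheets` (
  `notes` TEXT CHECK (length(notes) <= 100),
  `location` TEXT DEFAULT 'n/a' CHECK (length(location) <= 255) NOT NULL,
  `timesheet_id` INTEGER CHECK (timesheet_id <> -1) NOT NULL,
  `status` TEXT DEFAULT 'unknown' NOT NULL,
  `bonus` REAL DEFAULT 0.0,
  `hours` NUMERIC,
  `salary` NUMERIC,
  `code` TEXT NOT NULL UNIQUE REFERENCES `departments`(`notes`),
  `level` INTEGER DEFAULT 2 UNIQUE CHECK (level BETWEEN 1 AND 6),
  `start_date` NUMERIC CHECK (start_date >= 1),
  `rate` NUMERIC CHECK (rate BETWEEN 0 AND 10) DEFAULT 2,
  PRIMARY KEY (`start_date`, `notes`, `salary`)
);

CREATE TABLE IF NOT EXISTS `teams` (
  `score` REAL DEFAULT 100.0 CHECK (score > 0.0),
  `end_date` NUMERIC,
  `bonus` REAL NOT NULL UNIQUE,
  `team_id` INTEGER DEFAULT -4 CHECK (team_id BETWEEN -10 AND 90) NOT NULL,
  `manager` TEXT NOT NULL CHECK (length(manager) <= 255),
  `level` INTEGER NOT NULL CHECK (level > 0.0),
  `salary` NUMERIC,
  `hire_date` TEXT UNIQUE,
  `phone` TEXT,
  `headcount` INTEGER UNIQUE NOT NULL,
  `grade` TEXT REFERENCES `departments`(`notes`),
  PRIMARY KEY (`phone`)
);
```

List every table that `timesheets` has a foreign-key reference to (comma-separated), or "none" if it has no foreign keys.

- code REFERENCES departments(notes).

departments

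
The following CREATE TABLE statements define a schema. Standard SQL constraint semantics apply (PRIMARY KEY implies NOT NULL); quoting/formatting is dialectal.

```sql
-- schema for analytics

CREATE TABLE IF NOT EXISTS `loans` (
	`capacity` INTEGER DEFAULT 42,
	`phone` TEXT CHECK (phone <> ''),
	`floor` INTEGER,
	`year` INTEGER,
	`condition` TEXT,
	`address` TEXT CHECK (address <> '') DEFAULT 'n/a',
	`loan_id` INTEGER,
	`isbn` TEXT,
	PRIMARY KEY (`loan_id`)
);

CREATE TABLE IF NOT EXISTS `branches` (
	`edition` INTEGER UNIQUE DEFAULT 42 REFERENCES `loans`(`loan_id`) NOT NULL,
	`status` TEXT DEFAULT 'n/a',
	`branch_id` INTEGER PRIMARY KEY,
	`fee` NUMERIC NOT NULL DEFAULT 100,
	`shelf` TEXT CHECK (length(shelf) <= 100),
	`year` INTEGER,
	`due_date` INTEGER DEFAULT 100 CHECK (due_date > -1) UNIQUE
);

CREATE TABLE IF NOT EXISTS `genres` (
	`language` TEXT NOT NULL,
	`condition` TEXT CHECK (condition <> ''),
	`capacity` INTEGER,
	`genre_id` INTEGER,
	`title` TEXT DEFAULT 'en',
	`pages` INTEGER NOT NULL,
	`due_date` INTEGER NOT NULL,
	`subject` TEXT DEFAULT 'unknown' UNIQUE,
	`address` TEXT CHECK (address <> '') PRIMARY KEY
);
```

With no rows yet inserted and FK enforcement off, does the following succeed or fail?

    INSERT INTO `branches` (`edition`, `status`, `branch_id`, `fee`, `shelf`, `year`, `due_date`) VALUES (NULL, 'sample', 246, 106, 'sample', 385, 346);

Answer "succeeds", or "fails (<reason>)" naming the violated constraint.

fails (NOT NULL on edition)

edition is explicitly set to NULL, but edition is declared NOT NULL.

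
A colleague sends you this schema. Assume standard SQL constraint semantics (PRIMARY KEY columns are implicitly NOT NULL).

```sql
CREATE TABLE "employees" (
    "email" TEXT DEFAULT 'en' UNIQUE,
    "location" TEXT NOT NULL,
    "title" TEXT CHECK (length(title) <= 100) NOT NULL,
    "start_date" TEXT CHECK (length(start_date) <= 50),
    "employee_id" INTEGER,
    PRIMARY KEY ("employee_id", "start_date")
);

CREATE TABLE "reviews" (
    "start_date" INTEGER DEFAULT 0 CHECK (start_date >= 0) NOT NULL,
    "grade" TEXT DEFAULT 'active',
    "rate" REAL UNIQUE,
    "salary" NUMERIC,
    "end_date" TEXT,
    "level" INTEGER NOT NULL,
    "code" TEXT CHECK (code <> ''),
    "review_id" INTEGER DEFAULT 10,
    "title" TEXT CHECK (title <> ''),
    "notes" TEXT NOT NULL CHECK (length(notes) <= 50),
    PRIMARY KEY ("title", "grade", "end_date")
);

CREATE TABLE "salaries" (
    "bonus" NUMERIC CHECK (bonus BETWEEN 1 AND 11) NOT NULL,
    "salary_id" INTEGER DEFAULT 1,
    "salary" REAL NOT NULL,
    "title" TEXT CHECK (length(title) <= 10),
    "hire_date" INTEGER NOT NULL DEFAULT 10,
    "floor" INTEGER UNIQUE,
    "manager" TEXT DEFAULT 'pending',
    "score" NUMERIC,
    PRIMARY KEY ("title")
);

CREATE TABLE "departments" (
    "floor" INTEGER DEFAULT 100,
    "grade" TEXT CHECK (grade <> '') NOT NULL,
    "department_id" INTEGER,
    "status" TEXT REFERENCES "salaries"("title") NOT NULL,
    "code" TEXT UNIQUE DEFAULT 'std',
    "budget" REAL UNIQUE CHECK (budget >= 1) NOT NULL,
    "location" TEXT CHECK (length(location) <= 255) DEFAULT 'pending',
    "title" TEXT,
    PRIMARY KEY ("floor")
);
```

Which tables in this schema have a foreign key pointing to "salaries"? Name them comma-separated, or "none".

- departments.status references salaries(title).

departments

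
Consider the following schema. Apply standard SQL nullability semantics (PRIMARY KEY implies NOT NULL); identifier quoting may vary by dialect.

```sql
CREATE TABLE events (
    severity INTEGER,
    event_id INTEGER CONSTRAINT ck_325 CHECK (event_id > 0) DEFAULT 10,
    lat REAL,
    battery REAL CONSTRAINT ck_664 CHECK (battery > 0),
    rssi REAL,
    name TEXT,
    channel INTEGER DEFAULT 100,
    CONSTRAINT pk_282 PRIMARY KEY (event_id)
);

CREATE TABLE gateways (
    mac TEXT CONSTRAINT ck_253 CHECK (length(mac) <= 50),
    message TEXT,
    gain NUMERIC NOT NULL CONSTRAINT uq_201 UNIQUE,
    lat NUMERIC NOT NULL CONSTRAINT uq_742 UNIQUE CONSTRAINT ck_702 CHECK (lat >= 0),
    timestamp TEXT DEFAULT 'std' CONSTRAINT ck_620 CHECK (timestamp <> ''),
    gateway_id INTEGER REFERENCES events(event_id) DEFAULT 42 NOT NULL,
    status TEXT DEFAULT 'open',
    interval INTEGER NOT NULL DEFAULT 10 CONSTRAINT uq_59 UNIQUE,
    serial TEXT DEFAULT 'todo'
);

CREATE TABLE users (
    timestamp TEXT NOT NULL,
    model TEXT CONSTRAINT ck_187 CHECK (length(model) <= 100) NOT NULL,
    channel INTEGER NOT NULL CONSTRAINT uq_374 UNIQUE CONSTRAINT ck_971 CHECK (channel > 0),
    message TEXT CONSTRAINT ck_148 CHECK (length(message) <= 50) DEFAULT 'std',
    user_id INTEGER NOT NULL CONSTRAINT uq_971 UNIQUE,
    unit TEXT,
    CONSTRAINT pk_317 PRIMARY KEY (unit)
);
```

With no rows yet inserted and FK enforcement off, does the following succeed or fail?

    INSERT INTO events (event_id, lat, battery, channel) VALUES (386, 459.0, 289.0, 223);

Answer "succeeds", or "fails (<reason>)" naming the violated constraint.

NOT NULL columns: event_id is supplied.
CHECK constraints: 386 satisfies (event_id > 0); 289.0 satisfies (battery > 0).
No constraint is violated.

succeeds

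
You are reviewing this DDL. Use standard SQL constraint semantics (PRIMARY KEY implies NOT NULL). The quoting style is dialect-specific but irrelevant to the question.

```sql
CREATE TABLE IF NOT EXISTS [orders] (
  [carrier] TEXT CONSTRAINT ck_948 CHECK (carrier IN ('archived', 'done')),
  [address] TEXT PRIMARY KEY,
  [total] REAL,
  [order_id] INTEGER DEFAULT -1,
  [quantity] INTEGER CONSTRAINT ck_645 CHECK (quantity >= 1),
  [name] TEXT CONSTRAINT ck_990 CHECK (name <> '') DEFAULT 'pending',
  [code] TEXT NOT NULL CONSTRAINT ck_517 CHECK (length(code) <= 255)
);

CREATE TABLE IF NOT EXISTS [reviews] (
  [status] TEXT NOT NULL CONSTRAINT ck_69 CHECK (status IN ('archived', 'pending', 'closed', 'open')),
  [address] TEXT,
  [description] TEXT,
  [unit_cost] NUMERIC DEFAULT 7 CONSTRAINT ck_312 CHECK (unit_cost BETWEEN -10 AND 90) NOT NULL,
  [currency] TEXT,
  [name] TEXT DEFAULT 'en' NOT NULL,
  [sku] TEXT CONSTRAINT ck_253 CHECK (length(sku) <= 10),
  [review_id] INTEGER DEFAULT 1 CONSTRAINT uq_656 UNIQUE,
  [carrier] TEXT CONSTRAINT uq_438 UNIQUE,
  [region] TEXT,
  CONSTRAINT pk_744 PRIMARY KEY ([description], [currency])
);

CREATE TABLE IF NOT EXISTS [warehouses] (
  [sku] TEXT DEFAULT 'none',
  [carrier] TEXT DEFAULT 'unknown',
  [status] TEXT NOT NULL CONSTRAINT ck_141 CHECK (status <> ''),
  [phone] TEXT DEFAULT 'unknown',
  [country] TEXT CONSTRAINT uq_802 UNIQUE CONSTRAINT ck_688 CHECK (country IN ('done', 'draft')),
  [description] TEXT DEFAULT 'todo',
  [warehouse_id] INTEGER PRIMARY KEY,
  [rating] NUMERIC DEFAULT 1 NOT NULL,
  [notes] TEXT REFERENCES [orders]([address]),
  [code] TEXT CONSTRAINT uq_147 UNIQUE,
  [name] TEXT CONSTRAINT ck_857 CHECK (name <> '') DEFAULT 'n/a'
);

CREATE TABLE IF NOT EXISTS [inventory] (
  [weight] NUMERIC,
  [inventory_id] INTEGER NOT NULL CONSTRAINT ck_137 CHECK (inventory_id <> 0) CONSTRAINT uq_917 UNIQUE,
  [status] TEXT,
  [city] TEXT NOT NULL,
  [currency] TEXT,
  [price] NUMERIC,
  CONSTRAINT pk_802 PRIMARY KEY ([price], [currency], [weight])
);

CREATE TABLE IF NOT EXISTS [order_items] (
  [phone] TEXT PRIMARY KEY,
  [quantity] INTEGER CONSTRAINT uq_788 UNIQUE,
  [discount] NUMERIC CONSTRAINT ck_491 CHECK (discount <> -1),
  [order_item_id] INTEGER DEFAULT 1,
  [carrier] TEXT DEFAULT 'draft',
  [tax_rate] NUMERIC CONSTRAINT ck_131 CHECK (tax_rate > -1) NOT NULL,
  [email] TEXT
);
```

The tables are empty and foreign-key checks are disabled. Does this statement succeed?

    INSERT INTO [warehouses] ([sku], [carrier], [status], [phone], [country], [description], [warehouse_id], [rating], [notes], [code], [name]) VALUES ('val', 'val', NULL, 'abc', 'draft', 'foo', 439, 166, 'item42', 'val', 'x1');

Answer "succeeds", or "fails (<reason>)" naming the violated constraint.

status is explicitly set to NULL, but status is declared NOT NULL.

fails (NOT NULL on status)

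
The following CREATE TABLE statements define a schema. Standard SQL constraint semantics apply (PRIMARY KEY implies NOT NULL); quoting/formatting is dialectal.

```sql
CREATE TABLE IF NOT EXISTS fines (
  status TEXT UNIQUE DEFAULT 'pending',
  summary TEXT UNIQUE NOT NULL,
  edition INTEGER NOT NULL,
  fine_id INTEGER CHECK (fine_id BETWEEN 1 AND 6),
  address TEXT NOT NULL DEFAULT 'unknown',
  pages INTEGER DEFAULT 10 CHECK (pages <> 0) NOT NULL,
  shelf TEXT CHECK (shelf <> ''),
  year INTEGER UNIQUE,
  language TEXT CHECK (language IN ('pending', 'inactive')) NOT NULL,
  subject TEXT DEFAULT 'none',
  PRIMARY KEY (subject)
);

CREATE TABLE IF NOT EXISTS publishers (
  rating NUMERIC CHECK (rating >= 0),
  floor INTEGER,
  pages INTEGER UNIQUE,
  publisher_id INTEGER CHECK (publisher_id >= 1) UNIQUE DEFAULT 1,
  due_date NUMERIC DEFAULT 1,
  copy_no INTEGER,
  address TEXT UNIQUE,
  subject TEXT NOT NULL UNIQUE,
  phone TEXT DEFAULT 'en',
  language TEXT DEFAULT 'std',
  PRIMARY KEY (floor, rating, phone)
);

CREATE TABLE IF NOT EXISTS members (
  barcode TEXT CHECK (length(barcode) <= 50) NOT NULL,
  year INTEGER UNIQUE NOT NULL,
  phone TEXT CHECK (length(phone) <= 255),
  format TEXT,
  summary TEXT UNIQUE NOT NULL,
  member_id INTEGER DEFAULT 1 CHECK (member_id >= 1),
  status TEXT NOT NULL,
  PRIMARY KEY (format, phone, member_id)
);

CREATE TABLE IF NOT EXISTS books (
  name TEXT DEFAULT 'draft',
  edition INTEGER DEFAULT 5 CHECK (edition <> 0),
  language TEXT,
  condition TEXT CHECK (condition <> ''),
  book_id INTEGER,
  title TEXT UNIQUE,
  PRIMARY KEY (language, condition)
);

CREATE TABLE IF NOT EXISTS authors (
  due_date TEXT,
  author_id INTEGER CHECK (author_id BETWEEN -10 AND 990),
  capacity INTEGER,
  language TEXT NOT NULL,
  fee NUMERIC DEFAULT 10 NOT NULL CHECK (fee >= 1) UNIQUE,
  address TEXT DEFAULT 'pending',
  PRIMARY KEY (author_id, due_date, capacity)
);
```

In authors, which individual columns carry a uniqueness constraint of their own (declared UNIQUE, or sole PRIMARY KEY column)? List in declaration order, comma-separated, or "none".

fee

- due_date: part of a composite PRIMARY KEY — only the tuple is unique, not this column on its own.
- author_id: part of a composite PRIMARY KEY — only the tuple is unique, not this column on its own.
- capacity: part of a composite PRIMARY KEY — only the tuple is unique, not this column on its own.
- language: no UNIQUE or single-column PK constraint.
- fee: declared UNIQUE → unique.
- address: no UNIQUE or single-column PK constraint.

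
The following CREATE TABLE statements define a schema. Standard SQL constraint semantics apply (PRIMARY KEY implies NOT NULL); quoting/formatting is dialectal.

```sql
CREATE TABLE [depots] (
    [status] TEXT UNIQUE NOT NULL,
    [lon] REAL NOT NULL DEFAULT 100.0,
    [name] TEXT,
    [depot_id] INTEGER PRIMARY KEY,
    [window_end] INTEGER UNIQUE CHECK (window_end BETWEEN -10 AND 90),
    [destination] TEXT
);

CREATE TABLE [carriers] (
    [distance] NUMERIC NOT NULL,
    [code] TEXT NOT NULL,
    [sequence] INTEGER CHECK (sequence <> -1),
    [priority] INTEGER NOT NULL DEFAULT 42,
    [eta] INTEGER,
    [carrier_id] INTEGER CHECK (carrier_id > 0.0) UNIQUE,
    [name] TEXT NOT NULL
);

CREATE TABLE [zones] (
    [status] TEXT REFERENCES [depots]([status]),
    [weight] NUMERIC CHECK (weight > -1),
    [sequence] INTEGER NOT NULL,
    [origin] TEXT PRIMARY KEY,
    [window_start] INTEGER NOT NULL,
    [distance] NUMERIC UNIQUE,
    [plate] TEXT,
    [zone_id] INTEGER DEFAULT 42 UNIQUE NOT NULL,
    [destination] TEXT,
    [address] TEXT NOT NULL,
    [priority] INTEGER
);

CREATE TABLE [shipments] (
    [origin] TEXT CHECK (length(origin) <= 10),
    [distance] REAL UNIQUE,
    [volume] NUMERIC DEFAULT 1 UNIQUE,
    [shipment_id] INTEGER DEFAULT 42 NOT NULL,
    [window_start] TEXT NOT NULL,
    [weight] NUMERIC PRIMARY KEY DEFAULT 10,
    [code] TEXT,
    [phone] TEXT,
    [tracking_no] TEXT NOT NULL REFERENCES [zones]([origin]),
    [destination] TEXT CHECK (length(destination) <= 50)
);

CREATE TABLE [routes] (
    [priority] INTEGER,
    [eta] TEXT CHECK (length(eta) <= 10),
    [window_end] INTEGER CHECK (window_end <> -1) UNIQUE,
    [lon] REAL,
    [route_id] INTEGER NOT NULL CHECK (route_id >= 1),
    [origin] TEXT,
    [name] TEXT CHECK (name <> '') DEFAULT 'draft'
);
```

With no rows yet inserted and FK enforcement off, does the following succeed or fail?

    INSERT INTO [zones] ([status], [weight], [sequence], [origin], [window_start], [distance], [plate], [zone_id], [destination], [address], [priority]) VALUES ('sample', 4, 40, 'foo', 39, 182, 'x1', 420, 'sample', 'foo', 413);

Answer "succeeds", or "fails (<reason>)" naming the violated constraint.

succeeds

NOT NULL columns: address is supplied; origin is supplied; sequence is supplied; window_start is supplied; zone_id is supplied.
CHECK constraints: 4 satisfies (weight > -1).
No constraint is violated.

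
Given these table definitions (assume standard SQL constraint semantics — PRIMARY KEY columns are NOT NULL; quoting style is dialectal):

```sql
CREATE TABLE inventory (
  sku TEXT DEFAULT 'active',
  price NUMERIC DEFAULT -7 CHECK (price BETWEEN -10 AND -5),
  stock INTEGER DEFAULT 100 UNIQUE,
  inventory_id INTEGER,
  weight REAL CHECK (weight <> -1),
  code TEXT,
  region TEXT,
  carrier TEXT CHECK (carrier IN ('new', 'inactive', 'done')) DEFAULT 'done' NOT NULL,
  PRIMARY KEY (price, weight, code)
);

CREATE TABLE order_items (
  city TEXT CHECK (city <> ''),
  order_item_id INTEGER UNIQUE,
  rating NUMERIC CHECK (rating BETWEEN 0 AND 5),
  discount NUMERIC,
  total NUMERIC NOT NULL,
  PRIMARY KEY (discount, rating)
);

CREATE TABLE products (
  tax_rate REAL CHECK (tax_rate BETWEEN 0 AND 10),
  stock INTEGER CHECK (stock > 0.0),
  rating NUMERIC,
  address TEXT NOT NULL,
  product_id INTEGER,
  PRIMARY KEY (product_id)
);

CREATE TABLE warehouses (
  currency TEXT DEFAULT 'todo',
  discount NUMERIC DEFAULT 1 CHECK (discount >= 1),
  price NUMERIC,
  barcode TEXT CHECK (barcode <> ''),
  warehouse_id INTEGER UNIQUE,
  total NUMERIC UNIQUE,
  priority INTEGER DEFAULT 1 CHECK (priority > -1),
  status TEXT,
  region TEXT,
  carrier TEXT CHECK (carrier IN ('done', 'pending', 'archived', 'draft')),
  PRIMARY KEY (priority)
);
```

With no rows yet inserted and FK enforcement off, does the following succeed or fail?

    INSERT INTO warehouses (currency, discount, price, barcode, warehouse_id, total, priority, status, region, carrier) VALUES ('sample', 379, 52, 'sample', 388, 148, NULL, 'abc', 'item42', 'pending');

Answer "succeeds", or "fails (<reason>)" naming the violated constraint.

fails (NOT NULL on priority)

priority is explicitly set to NULL, but priority is part of the PRIMARY KEY (implied NOT NULL).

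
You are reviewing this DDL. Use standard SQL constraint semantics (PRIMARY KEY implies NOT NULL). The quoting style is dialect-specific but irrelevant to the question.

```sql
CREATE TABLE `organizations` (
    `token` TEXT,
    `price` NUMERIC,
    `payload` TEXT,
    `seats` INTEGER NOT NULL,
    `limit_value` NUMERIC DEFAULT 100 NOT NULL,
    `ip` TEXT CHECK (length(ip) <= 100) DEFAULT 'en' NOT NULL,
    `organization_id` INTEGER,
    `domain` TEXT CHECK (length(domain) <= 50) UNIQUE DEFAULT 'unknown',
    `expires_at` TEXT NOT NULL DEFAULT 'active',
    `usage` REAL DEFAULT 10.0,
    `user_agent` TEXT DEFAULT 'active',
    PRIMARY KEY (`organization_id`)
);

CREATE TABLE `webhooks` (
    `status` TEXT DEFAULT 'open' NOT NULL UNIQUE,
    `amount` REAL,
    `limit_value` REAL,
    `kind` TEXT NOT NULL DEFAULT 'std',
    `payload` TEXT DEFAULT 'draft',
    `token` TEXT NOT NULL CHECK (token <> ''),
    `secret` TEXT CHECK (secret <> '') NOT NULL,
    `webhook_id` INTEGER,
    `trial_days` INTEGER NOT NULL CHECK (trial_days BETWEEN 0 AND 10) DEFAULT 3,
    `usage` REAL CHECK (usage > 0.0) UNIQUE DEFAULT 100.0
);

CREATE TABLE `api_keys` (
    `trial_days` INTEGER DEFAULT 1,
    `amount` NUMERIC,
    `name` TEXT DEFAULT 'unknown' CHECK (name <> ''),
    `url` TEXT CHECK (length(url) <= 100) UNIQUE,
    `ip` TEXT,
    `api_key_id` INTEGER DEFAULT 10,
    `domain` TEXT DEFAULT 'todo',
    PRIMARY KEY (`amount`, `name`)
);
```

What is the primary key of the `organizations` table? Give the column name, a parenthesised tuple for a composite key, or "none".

organization_id

organization_id is declared PRIMARY KEY as a table-level PRIMARY KEY clause.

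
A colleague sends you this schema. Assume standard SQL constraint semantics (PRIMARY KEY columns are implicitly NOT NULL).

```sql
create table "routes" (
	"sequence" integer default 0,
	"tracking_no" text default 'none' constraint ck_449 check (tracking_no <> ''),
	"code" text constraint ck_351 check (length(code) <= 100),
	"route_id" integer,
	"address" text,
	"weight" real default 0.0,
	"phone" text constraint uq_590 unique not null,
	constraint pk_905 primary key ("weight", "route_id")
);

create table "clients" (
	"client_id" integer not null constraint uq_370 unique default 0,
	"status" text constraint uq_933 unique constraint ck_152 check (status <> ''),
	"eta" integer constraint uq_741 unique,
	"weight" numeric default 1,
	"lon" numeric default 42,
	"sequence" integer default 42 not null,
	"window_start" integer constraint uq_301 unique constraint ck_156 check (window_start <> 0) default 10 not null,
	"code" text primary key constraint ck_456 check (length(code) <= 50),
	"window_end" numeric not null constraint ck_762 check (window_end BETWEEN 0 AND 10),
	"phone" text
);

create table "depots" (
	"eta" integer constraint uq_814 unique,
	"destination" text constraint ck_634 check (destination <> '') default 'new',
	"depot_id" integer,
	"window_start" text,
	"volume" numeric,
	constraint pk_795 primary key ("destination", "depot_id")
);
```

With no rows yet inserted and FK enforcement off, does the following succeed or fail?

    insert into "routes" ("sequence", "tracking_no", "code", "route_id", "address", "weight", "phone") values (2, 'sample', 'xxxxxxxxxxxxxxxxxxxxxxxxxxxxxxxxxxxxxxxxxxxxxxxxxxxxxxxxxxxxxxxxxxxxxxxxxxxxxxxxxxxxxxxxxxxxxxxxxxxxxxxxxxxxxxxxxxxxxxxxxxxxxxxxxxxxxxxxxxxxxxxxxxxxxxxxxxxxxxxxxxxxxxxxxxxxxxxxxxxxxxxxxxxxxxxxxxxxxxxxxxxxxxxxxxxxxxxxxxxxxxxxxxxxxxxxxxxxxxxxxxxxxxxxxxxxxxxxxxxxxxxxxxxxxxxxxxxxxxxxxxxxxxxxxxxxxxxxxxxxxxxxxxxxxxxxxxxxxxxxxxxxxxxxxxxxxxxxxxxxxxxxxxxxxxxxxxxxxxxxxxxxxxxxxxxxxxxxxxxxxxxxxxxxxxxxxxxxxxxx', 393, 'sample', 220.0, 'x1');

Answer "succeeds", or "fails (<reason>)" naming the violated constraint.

The value 'xxxxxxxxxxxxxxxxxxxxxxxxxxxxxxxxxxxxxxxxxxxxxxxxxxxxxxxxxxxxxxxxxxxxxxxxxxxxxxxxxxxxxxxxxxxxxxxxxxxxxxxxxxxxxxxxxxxxxxxxxxxxxxxxxxxxxxxxxxxxxxxxxxxxxxxxxxxxxxxxxxxxxxxxxxxxxxxxxxxxxxxxxxxxxxxxxxxxxxxxxxxxxxxxxxxxxxxxxxxxxxxxxxxxxxxxxxxxxxxxxxxxxxxxxxxxxxxxxxxxxxxxxxxxxxxxxxxxxxxxxxxxxxxxxxxxxxxxxxxxxxxxxxxxxxxxxxxxxxxxxxxxxxxxxxxxxxxxxxxxxxxxxxxxxxxxxxxxxxxxxxxxxxxxxxxxxxxxxxxxxxxxxxxxxxxxxxxxxxxx' for code violates CHECK (length(code) <= 100).

fails (CHECK on code)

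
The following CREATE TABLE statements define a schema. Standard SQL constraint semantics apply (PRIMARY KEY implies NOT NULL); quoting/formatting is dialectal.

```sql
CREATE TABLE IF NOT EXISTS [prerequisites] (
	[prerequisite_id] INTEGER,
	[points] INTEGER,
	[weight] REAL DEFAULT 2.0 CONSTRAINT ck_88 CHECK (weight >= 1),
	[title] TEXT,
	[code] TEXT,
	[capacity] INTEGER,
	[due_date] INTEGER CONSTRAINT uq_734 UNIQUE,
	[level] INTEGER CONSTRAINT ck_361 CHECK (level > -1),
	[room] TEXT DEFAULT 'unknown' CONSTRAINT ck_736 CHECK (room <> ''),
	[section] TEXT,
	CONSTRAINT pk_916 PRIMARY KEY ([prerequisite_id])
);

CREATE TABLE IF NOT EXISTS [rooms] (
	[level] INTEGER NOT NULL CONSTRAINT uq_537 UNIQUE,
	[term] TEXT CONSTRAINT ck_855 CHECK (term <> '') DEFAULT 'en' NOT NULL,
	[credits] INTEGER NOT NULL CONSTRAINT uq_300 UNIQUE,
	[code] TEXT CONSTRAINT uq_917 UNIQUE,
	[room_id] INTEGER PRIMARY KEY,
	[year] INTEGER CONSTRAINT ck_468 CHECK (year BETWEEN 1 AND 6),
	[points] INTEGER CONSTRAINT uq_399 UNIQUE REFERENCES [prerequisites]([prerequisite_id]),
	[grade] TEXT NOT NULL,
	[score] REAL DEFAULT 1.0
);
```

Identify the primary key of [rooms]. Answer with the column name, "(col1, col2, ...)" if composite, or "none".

room_id is declared PRIMARY KEY inline on the column.

room_id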